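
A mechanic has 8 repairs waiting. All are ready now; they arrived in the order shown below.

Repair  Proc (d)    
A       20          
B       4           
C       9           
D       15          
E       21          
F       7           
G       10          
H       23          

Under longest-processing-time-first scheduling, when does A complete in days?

LPT (decreasing processing time): H E A D G C F B.
H: 0→23
E: 23→44
A: 44→64

64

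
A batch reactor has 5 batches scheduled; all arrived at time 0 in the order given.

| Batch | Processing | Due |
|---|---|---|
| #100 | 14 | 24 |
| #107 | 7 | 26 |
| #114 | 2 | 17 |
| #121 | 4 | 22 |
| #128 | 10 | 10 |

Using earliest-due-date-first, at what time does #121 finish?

EDD (increasing due date): #128 #114 #121 #100 #107.
#128: 0→10
#114: 10→12
#121: 12→16

16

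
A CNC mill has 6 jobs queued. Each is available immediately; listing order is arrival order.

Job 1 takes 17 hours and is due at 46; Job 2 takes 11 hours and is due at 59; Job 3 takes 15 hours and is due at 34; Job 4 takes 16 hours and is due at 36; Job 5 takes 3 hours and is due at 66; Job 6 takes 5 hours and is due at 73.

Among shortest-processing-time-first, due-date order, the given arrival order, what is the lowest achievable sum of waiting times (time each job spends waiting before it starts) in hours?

SPT (increasing processing time): Job 5 Job 6 Job 2 Job 3 Job 4 Job 1.
Job 5: waits 0, runs 0→3
Job 6: waits 3, runs 3→8
Job 2: waits 8, runs 8→19
Job 3: waits 19, runs 19→34
Job 4: waits 34, runs 34→50
Job 1: waits 50, runs 50→67
Sum = 0+3+8+19+34+50 = 114.
EDD (increasing due date): Job 3 Job 4 Job 1 Job 2 Job 5 Job 6.
Job 3: waits 0, runs 0→15
Job 4: waits 15, runs 15→31
Job 1: waits 31, runs 31→48
Job 2: waits 48, runs 48→59
Job 5: waits 59, runs 59→62
Job 6: waits 62, runs 62→67
Sum = 0+15+31+48+59+62 = 215.
FIFO (arrival order): Job 1 Job 2 Job 3 Job 4 Job 5 Job 6.
Job 1: waits 0, runs 0→17
Job 2: waits 17, runs 17→28
Job 3: waits 28, runs 28→43
Job 4: waits 43, runs 43→59
Job 5: waits 59, runs 59→62
Job 6: waits 62, runs 62→67
Sum = 0+17+28+43+59+62 = 209.
SPT 114, EDD 215, FIFO 209 → minimum 114.

114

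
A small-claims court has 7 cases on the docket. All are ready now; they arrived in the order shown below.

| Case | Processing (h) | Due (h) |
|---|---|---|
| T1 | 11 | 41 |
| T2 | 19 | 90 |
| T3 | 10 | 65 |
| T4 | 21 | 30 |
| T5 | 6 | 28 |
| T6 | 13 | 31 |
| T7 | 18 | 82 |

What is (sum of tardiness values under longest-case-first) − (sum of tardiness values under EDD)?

151

LPT (decreasing processing time): T4 T2 T7 T6 T1 T3 T5.
T4: 0→21, due 30, tardiness 0
T2: 21→40, due 90, tardiness 0
T7: 40→58, due 82, tardiness 0
T6: 58→71, due 31, tardiness 40
T1: 71→82, due 41, tardiness 41
T3: 82→92, due 65, tardiness 27
T5: 92→98, due 28, tardiness 70
Sum = 0+0+0+40+41+27+70 = 178.
EDD (increasing due date): T5 T4 T6 T1 T3 T7 T2.
T5: 0→6, due 28, tardiness 0
T4: 6→27, due 30, tardiness 0
T6: 27→40, due 31, tardiness 9
T1: 40→51, due 41, tardiness 10
T3: 51→61, due 65, tardiness 0
T7: 61→79, due 82, tardiness 0
T2: 79→98, due 90, tardiness 8
Sum = 0+0+9+10+0+0+8 = 27.
Difference = 178 − 27 = 151.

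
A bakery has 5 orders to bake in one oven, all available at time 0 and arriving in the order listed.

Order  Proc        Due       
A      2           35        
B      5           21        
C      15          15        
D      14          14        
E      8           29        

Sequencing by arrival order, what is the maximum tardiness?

FIFO (arrival order): A B C D E.
A: 0→2, due 35, tardiness 0
B: 2→7, due 21, tardiness 0
C: 7→22, due 15, tardiness 7
D: 22→36, due 14, tardiness 22
E: 36→44, due 29, tardiness 15
Maximum = 22.

22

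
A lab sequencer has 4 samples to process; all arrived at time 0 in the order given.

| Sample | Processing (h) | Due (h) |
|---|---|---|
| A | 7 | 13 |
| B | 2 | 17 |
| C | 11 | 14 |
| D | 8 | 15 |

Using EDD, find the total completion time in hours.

EDD (increasing due date): A C D B.
A: 0→7
C: 7→18
D: 18→26
B: 26→28
Sum = 7+18+26+28 = 79.

79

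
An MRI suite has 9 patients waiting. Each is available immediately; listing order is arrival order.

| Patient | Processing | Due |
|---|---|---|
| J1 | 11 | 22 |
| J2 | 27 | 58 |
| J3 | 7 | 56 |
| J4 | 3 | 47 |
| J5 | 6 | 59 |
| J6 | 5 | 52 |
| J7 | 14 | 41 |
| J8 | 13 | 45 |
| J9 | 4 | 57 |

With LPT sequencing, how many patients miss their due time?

LPT (decreasing processing time): J2 J7 J8 J1 J3 J5 J6 J9 J4.
J2: 0→27, due 58, tardiness 0
J7: 27→41, due 41, tardiness 0
J8: 41→54, due 45, tardiness 9
J1: 54→65, due 22, tardiness 43
J3: 65→72, due 56, tardiness 16
J5: 72→78, due 59, tardiness 19
J6: 78→83, due 52, tardiness 31
J9: 83→87, due 57, tardiness 30
J4: 87→90, due 47, tardiness 43
Late patients: 7.

7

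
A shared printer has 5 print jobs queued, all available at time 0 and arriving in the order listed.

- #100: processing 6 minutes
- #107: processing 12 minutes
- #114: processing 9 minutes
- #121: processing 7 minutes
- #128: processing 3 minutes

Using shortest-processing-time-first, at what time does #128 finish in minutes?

SPT (increasing processing time): #128 #100 #121 #114 #107.
#128: 0→3

3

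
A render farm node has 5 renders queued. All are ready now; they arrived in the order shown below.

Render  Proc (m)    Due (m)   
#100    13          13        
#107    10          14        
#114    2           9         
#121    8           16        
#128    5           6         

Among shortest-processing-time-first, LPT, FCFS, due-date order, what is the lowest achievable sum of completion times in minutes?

87

SPT (increasing processing time): #114 #128 #121 #107 #100.
#114: 0→2
#128: 2→7
#121: 7→15
#107: 15→25
#100: 25→38
Sum = 2+7+15+25+38 = 87.
LPT (decreasing processing time): #100 #107 #121 #128 #114.
#100: 0→13
#107: 13→23
#121: 23→31
#128: 31→36
#114: 36→38
Sum = 13+23+31+36+38 = 141.
FIFO (arrival order): #100 #107 #114 #121 #128.
#100: 0→13
#107: 13→23
#114: 23→25
#121: 25→33
#128: 33→38
Sum = 13+23+25+33+38 = 132.
EDD (increasing due date): #128 #114 #100 #107 #121.
#128: 0→5
#114: 5→7
#100: 7→20
#107: 20→30
#121: 30→38
Sum = 5+7+20+30+38 = 100.
SPT 87, LPT 141, FIFO 132, EDD 100 → minimum 87.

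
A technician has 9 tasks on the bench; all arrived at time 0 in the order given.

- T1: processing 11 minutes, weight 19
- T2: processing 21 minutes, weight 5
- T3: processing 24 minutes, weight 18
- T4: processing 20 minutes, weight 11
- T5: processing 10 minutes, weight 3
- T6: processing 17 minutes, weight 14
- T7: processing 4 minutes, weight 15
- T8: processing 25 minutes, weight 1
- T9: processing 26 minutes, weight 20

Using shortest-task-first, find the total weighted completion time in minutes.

7480

SPT (increasing processing time): T7 T5 T1 T6 T4 T2 T3 T8 T9.
T7: finishes 4, weight 15, w·C = 60
T5: finishes 14, weight 3, w·C = 42
T1: finishes 25, weight 19, w·C = 475
T6: finishes 42, weight 14, w·C = 588
T4: finishes 62, weight 11, w·C = 682
T2: finishes 83, weight 5, w·C = 415
T3: finishes 107, weight 18, w·C = 1926
T8: finishes 132, weight 1, w·C = 132
T9: finishes 158, weight 20, w·C = 3160
Sum = 60+42+475+588+682+415+1926+132+3160 = 7480.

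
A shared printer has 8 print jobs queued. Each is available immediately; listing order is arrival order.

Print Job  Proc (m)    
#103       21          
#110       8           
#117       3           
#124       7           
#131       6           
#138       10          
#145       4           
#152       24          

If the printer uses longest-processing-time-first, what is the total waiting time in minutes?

LPT (decreasing processing time): #152 #103 #138 #110 #124 #131 #145 #117.
#152: waits 0, runs 0→24
#103: waits 24, runs 24→45
#138: waits 45, runs 45→55
#110: waits 55, runs 55→63
#124: waits 63, runs 63→70
#131: waits 70, runs 70→76
#145: waits 76, runs 76→80
#117: waits 80, runs 80→83
Sum = 0+24+45+55+63+70+76+80 = 413.

413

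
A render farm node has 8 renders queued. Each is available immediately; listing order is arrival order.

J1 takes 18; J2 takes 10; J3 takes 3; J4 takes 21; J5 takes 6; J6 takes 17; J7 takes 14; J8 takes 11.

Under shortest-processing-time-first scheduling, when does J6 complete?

61

SPT (increasing processing time): J3 J5 J2 J8 J7 J6 J1 J4.
J3: 0→3
J5: 3→9
J2: 9→19
J8: 19→30
J7: 30→44
J6: 44→61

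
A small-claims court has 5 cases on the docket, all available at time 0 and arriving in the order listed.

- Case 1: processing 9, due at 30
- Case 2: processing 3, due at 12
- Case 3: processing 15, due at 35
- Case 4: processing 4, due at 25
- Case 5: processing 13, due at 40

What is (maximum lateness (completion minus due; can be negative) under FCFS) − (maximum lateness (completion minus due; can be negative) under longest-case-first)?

-26

FIFO (arrival order): Case 1 Case 2 Case 3 Case 4 Case 5.
Case 1: 0→9, due 30, lateness -21
Case 2: 9→12, due 12, lateness 0
Case 3: 12→27, due 35, lateness -8
Case 4: 27→31, due 25, lateness 6
Case 5: 31→44, due 40, lateness 4
Maximum = 6.
LPT (decreasing processing time): Case 3 Case 5 Case 1 Case 4 Case 2.
Case 3: 0→15, due 35, lateness -20
Case 5: 15→28, due 40, lateness -12
Case 1: 28→37, due 30, lateness 7
Case 4: 37→41, due 25, lateness 16
Case 2: 41→44, due 12, lateness 32
Maximum = 32.
Difference = 6 − 32 = -26.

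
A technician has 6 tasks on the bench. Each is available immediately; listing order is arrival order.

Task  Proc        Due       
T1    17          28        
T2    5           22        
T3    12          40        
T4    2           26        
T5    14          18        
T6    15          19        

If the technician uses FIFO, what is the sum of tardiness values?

FIFO (arrival order): T1 T2 T3 T4 T5 T6.
T1: 0→17, due 28, tardiness 0
T2: 17→22, due 22, tardiness 0
T3: 22→34, due 40, tardiness 0
T4: 34→36, due 26, tardiness 10
T5: 36→50, due 18, tardiness 32
T6: 50→65, due 19, tardiness 46
Sum = 0+0+0+10+32+46 = 88.

88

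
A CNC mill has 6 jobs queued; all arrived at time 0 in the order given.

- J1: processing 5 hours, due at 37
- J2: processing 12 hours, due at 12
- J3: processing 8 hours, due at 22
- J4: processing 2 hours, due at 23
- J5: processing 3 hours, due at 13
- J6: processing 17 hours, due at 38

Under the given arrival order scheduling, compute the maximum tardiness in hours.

17

FIFO (arrival order): J1 J2 J3 J4 J5 J6.
J1: 0→5, due 37, tardiness 0
J2: 5→17, due 12, tardiness 5
J3: 17→25, due 22, tardiness 3
J4: 25→27, due 23, tardiness 4
J5: 27→30, due 13, tardiness 17
J6: 30→47, due 38, tardiness 9
Maximum = 17.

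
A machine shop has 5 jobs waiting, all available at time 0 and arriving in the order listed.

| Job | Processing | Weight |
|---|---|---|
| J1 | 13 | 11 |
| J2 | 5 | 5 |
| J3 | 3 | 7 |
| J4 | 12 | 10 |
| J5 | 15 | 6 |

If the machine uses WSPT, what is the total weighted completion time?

910

WSPT (decreasing weight/processing-time ratio): J3 J2 J1 J4 J5.
J3: finishes 3, weight 7, w·C = 21
J2: finishes 8, weight 5, w·C = 40
J1: finishes 21, weight 11, w·C = 231
J4: finishes 33, weight 10, w·C = 330
J5: finishes 48, weight 6, w·C = 288
Sum = 21+40+231+330+288 = 910.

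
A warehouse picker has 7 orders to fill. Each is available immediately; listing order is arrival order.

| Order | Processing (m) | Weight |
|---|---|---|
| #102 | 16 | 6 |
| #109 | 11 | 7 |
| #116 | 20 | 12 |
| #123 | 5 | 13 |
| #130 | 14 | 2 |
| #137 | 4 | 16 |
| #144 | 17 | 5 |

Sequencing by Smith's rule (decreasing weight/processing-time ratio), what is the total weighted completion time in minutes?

WSPT (decreasing weight/processing-time ratio): #137 #123 #109 #116 #102 #144 #130.
#137: finishes 4, weight 16, w·C = 64
#123: finishes 9, weight 13, w·C = 117
#109: finishes 20, weight 7, w·C = 140
#116: finishes 40, weight 12, w·C = 480
#102: finishes 56, weight 6, w·C = 336
#144: finishes 73, weight 5, w·C = 365
#130: finishes 87, weight 2, w·C = 174
Sum = 64+117+140+480+336+365+174 = 1676.

1676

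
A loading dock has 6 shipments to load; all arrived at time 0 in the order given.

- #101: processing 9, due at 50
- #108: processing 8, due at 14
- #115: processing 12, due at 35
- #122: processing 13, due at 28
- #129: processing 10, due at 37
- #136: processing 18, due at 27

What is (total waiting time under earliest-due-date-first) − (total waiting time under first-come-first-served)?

36

EDD (increasing due date): #108 #136 #122 #115 #129 #101.
#108: waits 0, runs 0→8
#136: waits 8, runs 8→26
#122: waits 26, runs 26→39
#115: waits 39, runs 39→51
#129: waits 51, runs 51→61
#101: waits 61, runs 61→70
Sum = 0+8+26+39+51+61 = 185.
FIFO (arrival order): #101 #108 #115 #122 #129 #136.
#101: waits 0, runs 0→9
#108: waits 9, runs 9→17
#115: waits 17, runs 17→29
#122: waits 29, runs 29→42
#129: waits 42, runs 42→52
#136: waits 52, runs 52→70
Sum = 0+9+17+29+42+52 = 149.
Difference = 185 − 149 = 36.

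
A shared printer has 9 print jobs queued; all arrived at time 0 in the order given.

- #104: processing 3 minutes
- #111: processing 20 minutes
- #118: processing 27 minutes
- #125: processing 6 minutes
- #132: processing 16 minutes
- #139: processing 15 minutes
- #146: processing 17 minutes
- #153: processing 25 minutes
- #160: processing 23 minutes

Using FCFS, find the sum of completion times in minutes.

676

FIFO (arrival order): #104 #111 #118 #125 #132 #139 #146 #153 #160.
#104: 0→3
#111: 3→23
#118: 23→50
#125: 50→56
#132: 56→72
#139: 72→87
#146: 87→104
#153: 104→129
#160: 129→152
Sum = 3+23+50+56+72+87+104+129+152 = 676.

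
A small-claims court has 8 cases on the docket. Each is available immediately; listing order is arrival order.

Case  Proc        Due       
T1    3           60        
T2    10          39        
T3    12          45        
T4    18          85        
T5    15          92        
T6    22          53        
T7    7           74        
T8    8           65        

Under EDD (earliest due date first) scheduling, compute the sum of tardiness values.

EDD (increasing due date): T2 T3 T6 T1 T8 T7 T4 T5.
T2: 0→10, due 39, tardiness 0
T3: 10→22, due 45, tardiness 0
T6: 22→44, due 53, tardiness 0
T1: 44→47, due 60, tardiness 0
T8: 47→55, due 65, tardiness 0
T7: 55→62, due 74, tardiness 0
T4: 62→80, due 85, tardiness 0
T5: 80→95, due 92, tardiness 3
Sum = 0+0+0+0+0+0+0+3 = 3.

3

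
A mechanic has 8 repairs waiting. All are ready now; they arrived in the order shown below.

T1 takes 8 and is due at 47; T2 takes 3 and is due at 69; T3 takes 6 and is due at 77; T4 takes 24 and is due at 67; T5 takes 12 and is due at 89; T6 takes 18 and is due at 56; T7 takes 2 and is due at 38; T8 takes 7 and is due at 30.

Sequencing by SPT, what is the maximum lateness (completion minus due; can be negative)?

SPT (increasing processing time): T7 T2 T3 T8 T1 T5 T6 T4.
T7: 0→2, due 38, lateness -36
T2: 2→5, due 69, lateness -64
T3: 5→11, due 77, lateness -66
T8: 11→18, due 30, lateness -12
T1: 18→26, due 47, lateness -21
T5: 26→38, due 89, lateness -51
T6: 38→56, due 56, lateness 0
T4: 56→80, due 67, lateness 13
Maximum = 13.

13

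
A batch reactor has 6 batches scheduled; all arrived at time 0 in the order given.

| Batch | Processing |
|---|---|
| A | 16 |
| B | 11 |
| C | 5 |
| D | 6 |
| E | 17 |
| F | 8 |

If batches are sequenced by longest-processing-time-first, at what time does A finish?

33

LPT (decreasing processing time): E A B F D C.
E: 0→17
A: 17→33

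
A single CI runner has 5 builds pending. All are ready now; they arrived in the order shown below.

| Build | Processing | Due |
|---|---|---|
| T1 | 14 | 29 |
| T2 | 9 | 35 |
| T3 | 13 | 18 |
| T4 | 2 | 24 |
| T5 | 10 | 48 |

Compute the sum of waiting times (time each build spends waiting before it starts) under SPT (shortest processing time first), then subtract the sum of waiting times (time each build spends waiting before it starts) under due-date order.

SPT (increasing processing time): T4 T2 T5 T3 T1.
T4: waits 0, runs 0→2
T2: waits 2, runs 2→11
T5: waits 11, runs 11→21
T3: waits 21, runs 21→34
T1: waits 34, runs 34→48
Sum = 0+2+11+21+34 = 68.
EDD (increasing due date): T3 T4 T1 T2 T5.
T3: waits 0, runs 0→13
T4: waits 13, runs 13→15
T1: waits 15, runs 15→29
T2: waits 29, runs 29→38
T5: waits 38, runs 38→48
Sum = 0+13+15+29+38 = 95.
Difference = 68 − 95 = -27.

-27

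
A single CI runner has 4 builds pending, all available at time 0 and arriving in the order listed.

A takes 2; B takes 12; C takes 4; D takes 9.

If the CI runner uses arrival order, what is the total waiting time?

FIFO (arrival order): A B C D.
A: waits 0, runs 0→2
B: waits 2, runs 2→14
C: waits 14, runs 14→18
D: waits 18, runs 18→27
Sum = 0+2+14+18 = 34.

34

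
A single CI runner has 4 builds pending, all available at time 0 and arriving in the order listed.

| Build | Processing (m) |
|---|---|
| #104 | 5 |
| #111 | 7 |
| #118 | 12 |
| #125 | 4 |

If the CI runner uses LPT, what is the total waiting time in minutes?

LPT (decreasing processing time): #118 #111 #104 #125.
#118: waits 0, runs 0→12
#111: waits 12, runs 12→19
#104: waits 19, runs 19→24
#125: waits 24, runs 24→28
Sum = 0+12+19+24 = 55.

55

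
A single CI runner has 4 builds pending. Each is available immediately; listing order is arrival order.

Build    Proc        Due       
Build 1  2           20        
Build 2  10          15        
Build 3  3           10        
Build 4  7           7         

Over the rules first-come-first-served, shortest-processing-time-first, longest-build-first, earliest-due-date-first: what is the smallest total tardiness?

7

FIFO (arrival order): Build 1 Build 2 Build 3 Build 4.
Build 1: 0→2, due 20, tardiness 0
Build 2: 2→12, due 15, tardiness 0
Build 3: 12→15, due 10, tardiness 5
Build 4: 15→22, due 7, tardiness 15
Sum = 0+0+5+15 = 20.
SPT (increasing processing time): Build 1 Build 3 Build 4 Build 2.
Build 1: 0→2, due 20, tardiness 0
Build 3: 2→5, due 10, tardiness 0
Build 4: 5→12, due 7, tardiness 5
Build 2: 12→22, due 15, tardiness 7
Sum = 0+0+5+7 = 12.
LPT (decreasing processing time): Build 2 Build 4 Build 3 Build 1.
Build 2: 0→10, due 15, tardiness 0
Build 4: 10→17, due 7, tardiness 10
Build 3: 17→20, due 10, tardiness 10
Build 1: 20→22, due 20, tardiness 2
Sum = 0+10+10+2 = 22.
EDD (increasing due date): Build 4 Build 3 Build 2 Build 1.
Build 4: 0→7, due 7, tardiness 0
Build 3: 7→10, due 10, tardiness 0
Build 2: 10→20, due 15, tardiness 5
Build 1: 20→22, due 20, tardiness 2
Sum = 0+0+5+2 = 7.
FIFO 20, SPT 12, LPT 22, EDD 7 → minimum 7.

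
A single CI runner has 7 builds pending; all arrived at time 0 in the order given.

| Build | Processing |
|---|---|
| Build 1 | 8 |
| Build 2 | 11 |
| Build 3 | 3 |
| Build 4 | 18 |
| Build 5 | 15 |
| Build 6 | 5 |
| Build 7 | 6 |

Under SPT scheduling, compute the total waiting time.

SPT (increasing processing time): Build 3 Build 6 Build 7 Build 1 Build 2 Build 5 Build 4.
Build 3: waits 0, runs 0→3
Build 6: waits 3, runs 3→8
Build 7: waits 8, runs 8→14
Build 1: waits 14, runs 14→22
Build 2: waits 22, runs 22→33
Build 5: waits 33, runs 33→48
Build 4: waits 48, runs 48→66
Sum = 0+3+8+14+22+33+48 = 128.

128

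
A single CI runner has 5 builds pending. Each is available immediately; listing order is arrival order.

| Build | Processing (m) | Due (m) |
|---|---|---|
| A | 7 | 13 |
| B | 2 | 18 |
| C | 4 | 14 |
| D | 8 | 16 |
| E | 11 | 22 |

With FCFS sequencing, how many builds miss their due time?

2

FIFO (arrival order): A B C D E.
A: 0→7, due 13, tardiness 0
B: 7→9, due 18, tardiness 0
C: 9→13, due 14, tardiness 0
D: 13→21, due 16, tardiness 5
E: 21→32, due 22, tardiness 10
Late builds: 2.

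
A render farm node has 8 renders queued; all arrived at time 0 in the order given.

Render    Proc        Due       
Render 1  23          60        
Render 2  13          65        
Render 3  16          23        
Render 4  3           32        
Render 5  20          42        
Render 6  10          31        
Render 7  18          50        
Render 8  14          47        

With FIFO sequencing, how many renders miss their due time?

FIFO (arrival order): Render 1 Render 2 Render 3 Render 4 Render 5 Render 6 Render 7 Render 8.
Render 1: 0→23, due 60, tardiness 0
Render 2: 23→36, due 65, tardiness 0
Render 3: 36→52, due 23, tardiness 29
Render 4: 52→55, due 32, tardiness 23
Render 5: 55→75, due 42, tardiness 33
Render 6: 75→85, due 31, tardiness 54
Render 7: 85→103, due 50, tardiness 53
Render 8: 103→117, due 47, tardiness 70
Late renders: 6.

6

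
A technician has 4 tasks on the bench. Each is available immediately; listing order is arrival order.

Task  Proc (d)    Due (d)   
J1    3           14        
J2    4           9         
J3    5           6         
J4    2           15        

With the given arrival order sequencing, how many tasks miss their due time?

FIFO (arrival order): J1 J2 J3 J4.
J1: 0→3, due 14, tardiness 0
J2: 3→7, due 9, tardiness 0
J3: 7→12, due 6, tardiness 6
J4: 12→14, due 15, tardiness 0
Late tasks: 1.

1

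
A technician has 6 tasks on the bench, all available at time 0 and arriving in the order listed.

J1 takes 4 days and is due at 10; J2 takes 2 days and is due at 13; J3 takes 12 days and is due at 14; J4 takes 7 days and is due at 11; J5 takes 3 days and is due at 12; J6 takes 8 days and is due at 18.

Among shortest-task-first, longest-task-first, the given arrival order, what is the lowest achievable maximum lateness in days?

SPT (increasing processing time): J2 J5 J1 J4 J6 J3.
J2: 0→2, due 13, lateness -11
J5: 2→5, due 12, lateness -7
J1: 5→9, due 10, lateness -1
J4: 9→16, due 11, lateness 5
J6: 16→24, due 18, lateness 6
J3: 24→36, due 14, lateness 22
Maximum = 22.
LPT (decreasing processing time): J3 J6 J4 J1 J5 J2.
J3: 0→12, due 14, lateness -2
J6: 12→20, due 18, lateness 2
J4: 20→27, due 11, lateness 16
J1: 27→31, due 10, lateness 21
J5: 31→34, due 12, lateness 22
J2: 34→36, due 13, lateness 23
Maximum = 23.
FIFO (arrival order): J1 J2 J3 J4 J5 J6.
J1: 0→4, due 10, lateness -6
J2: 4→6, due 13, lateness -7
J3: 6→18, due 14, lateness 4
J4: 18→25, due 11, lateness 14
J5: 25→28, due 12, lateness 16
J6: 28→36, due 18, lateness 18
Maximum = 18.
SPT 22, LPT 23, FIFO 18 → minimum 18.

18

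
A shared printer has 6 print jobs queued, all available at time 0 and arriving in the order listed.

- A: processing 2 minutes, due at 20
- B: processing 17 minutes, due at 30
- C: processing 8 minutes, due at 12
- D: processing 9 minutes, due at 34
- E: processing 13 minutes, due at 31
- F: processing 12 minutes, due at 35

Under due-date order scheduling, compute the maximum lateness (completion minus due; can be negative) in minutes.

EDD (increasing due date): C A B E D F.
C: 0→8, due 12, lateness -4
A: 8→10, due 20, lateness -10
B: 10→27, due 30, lateness -3
E: 27→40, due 31, lateness 9
D: 40→49, due 34, lateness 15
F: 49→61, due 35, lateness 26
Maximum = 26.

26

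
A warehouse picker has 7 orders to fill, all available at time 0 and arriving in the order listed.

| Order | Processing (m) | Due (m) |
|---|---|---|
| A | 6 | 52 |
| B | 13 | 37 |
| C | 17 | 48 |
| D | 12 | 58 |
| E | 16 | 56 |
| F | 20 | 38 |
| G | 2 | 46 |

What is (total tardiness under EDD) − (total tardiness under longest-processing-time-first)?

-65

EDD (increasing due date): B F G C A E D.
B: 0→13, due 37, tardiness 0
F: 13→33, due 38, tardiness 0
G: 33→35, due 46, tardiness 0
C: 35→52, due 48, tardiness 4
A: 52→58, due 52, tardiness 6
E: 58→74, due 56, tardiness 18
D: 74→86, due 58, tardiness 28
Sum = 0+0+0+4+6+18+28 = 56.
LPT (decreasing processing time): F C E B D A G.
F: 0→20, due 38, tardiness 0
C: 20→37, due 48, tardiness 0
E: 37→53, due 56, tardiness 0
B: 53→66, due 37, tardiness 29
D: 66→78, due 58, tardiness 20
A: 78→84, due 52, tardiness 32
G: 84→86, due 46, tardiness 40
Sum = 0+0+0+29+20+32+40 = 121.
Difference = 56 − 121 = -65.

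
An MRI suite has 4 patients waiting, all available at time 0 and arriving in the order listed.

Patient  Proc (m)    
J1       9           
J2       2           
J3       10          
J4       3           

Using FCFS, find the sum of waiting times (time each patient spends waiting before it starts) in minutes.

FIFO (arrival order): J1 J2 J3 J4.
J1: waits 0, runs 0→9
J2: waits 9, runs 9→11
J3: waits 11, runs 11→21
J4: waits 21, runs 21→24
Sum = 0+9+11+21 = 41.

41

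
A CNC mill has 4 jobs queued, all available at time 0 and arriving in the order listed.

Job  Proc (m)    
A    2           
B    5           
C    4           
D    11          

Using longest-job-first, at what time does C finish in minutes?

LPT (decreasing processing time): D B C A.
D: 0→11
B: 11→16
C: 16→20

20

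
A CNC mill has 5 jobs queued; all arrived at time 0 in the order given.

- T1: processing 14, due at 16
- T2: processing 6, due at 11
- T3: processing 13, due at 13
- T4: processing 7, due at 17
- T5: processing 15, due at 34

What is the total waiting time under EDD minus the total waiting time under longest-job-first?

EDD (increasing due date): T2 T3 T1 T4 T5.
T2: waits 0, runs 0→6
T3: waits 6, runs 6→19
T1: waits 19, runs 19→33
T4: waits 33, runs 33→40
T5: waits 40, runs 40→55
Sum = 0+6+19+33+40 = 98.
LPT (decreasing processing time): T5 T1 T3 T4 T2.
T5: waits 0, runs 0→15
T1: waits 15, runs 15→29
T3: waits 29, runs 29→42
T4: waits 42, runs 42→49
T2: waits 49, runs 49→55
Sum = 0+15+29+42+49 = 135.
Difference = 98 − 135 = -37.

-37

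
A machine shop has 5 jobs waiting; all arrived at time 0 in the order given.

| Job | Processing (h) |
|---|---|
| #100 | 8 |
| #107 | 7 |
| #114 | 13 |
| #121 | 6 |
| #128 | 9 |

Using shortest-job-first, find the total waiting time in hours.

70

SPT (increasing processing time): #121 #107 #100 #128 #114.
#121: waits 0, runs 0→6
#107: waits 6, runs 6→13
#100: waits 13, runs 13→21
#128: waits 21, runs 21→30
#114: waits 30, runs 30→43
Sum = 0+6+13+21+30 = 70.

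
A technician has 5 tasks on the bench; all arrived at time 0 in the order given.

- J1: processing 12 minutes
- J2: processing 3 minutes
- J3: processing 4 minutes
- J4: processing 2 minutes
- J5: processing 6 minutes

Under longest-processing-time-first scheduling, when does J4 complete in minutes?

LPT (decreasing processing time): J1 J5 J3 J2 J4.
J1: 0→12
J5: 12→18
J3: 18→22
J2: 22→25
J4: 25→27

27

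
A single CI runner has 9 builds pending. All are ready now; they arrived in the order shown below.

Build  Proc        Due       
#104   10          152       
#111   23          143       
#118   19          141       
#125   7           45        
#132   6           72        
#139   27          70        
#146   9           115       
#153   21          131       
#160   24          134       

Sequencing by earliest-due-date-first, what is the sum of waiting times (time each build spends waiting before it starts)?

543

EDD (increasing due date): #125 #139 #132 #146 #153 #160 #118 #111 #104.
#125: waits 0, runs 0→7
#139: waits 7, runs 7→34
#132: waits 34, runs 34→40
#146: waits 40, runs 40→49
#153: waits 49, runs 49→70
#160: waits 70, runs 70→94
#118: waits 94, runs 94→113
#111: waits 113, runs 113→136
#104: waits 136, runs 136→146
Sum = 0+7+34+40+49+70+94+113+136 = 543.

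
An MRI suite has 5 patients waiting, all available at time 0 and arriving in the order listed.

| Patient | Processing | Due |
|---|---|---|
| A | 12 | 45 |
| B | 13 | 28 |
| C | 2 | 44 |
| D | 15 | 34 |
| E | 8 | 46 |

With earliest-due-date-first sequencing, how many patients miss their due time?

1

EDD (increasing due date): B D C A E.
B: 0→13, due 28, tardiness 0
D: 13→28, due 34, tardiness 0
C: 28→30, due 44, tardiness 0
A: 30→42, due 45, tardiness 0
E: 42→50, due 46, tardiness 4
Late patients: 1.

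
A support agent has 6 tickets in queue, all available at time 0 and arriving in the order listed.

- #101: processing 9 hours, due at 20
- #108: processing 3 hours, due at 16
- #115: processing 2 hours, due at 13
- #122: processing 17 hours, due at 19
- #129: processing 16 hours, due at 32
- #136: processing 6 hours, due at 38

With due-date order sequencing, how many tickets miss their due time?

EDD (increasing due date): #115 #108 #122 #101 #129 #136.
#115: 0→2, due 13, tardiness 0
#108: 2→5, due 16, tardiness 0
#122: 5→22, due 19, tardiness 3
#101: 22→31, due 20, tardiness 11
#129: 31→47, due 32, tardiness 15
#136: 47→53, due 38, tardiness 15
Late tickets: 4.

4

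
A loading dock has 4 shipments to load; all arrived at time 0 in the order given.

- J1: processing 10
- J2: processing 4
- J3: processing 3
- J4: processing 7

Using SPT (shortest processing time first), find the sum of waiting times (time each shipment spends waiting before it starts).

24

SPT (increasing processing time): J3 J2 J4 J1.
J3: waits 0, runs 0→3
J2: waits 3, runs 3→7
J4: waits 7, runs 7→14
J1: waits 14, runs 14→24
Sum = 0+3+7+14 = 24.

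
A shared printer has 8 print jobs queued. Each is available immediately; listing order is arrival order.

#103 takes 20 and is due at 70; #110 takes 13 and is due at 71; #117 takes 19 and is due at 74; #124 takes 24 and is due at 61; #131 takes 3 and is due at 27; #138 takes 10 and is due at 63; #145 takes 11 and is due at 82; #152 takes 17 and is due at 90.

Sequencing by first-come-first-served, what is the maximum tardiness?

FIFO (arrival order): #103 #110 #117 #124 #131 #138 #145 #152.
#103: 0→20, due 70, tardiness 0
#110: 20→33, due 71, tardiness 0
#117: 33→52, due 74, tardiness 0
#124: 52→76, due 61, tardiness 15
#131: 76→79, due 27, tardiness 52
#138: 79→89, due 63, tardiness 26
#145: 89→100, due 82, tardiness 18
#152: 100→117, due 90, tardiness 27
Maximum = 52.

52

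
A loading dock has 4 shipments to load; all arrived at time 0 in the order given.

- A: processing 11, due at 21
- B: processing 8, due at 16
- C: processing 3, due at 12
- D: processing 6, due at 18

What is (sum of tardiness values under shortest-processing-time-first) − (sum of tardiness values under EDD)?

SPT (increasing processing time): C D B A.
C: 0→3, due 12, tardiness 0
D: 3→9, due 18, tardiness 0
B: 9→17, due 16, tardiness 1
A: 17→28, due 21, tardiness 7
Sum = 0+0+1+7 = 8.
EDD (increasing due date): C B D A.
C: 0→3, due 12, tardiness 0
B: 3→11, due 16, tardiness 0
D: 11→17, due 18, tardiness 0
A: 17→28, due 21, tardiness 7
Sum = 0+0+0+7 = 7.
Difference = 8 − 7 = 1.

1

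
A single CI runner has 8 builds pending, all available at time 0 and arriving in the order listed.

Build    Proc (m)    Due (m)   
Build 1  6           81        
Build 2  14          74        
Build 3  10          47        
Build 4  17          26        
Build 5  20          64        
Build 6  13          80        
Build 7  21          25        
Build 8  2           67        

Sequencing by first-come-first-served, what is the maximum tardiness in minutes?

FIFO (arrival order): Build 1 Build 2 Build 3 Build 4 Build 5 Build 6 Build 7 Build 8.
Build 1: 0→6, due 81, tardiness 0
Build 2: 6→20, due 74, tardiness 0
Build 3: 20→30, due 47, tardiness 0
Build 4: 30→47, due 26, tardiness 21
Build 5: 47→67, due 64, tardiness 3
Build 6: 67→80, due 80, tardiness 0
Build 7: 80→101, due 25, tardiness 76
Build 8: 101→103, due 67, tardiness 36
Maximum = 76.

76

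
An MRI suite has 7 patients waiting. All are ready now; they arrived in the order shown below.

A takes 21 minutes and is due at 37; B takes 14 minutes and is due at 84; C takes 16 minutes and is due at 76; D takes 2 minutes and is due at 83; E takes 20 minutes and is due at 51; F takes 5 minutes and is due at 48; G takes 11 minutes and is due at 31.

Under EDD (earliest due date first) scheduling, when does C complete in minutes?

EDD (increasing due date): G A F E C D B.
G: 0→11
A: 11→32
F: 32→37
E: 37→57
C: 57→73

73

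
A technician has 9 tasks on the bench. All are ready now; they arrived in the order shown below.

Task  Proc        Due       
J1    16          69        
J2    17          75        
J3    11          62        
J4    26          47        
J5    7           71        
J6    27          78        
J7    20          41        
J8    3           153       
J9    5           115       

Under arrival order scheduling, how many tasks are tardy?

5

FIFO (arrival order): J1 J2 J3 J4 J5 J6 J7 J8 J9.
J1: 0→16, due 69, tardiness 0
J2: 16→33, due 75, tardiness 0
J3: 33→44, due 62, tardiness 0
J4: 44→70, due 47, tardiness 23
J5: 70→77, due 71, tardiness 6
J6: 77→104, due 78, tardiness 26
J7: 104→124, due 41, tardiness 83
J8: 124→127, due 153, tardiness 0
J9: 127→132, due 115, tardiness 17
Late tasks: 5.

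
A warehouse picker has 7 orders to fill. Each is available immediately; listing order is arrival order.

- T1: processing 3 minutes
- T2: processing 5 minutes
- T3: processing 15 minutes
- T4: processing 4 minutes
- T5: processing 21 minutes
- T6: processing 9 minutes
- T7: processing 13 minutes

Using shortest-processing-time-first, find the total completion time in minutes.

196

SPT (increasing processing time): T1 T4 T2 T6 T7 T3 T5.
T1: 0→3
T4: 3→7
T2: 7→12
T6: 12→21
T7: 21→34
T3: 34→49
T5: 49→70
Sum = 3+7+12+21+34+49+70 = 196.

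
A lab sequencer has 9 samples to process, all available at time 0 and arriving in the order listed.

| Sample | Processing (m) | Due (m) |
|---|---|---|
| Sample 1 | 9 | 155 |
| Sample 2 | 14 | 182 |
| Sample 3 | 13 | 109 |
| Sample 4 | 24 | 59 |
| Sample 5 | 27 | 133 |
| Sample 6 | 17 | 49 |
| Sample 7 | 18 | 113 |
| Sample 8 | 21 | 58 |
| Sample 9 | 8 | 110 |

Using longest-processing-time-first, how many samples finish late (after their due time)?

4

LPT (decreasing processing time): Sample 5 Sample 4 Sample 8 Sample 7 Sample 6 Sample 2 Sample 3 Sample 1 Sample 9.
Sample 5: 0→27, due 133, tardiness 0
Sample 4: 27→51, due 59, tardiness 0
Sample 8: 51→72, due 58, tardiness 14
Sample 7: 72→90, due 113, tardiness 0
Sample 6: 90→107, due 49, tardiness 58
Sample 2: 107→121, due 182, tardiness 0
Sample 3: 121→134, due 109, tardiness 25
Sample 1: 134→143, due 155, tardiness 0
Sample 9: 143→151, due 110, tardiness 41
Late samples: 4.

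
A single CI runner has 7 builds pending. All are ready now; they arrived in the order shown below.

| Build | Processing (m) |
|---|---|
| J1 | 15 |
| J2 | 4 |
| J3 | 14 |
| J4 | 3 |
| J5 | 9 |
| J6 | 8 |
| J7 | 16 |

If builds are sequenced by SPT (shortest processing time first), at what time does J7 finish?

69

SPT (increasing processing time): J4 J2 J6 J5 J3 J1 J7.
J4: 0→3
J2: 3→7
J6: 7→15
J5: 15→24
J3: 24→38
J1: 38→53
J7: 53→69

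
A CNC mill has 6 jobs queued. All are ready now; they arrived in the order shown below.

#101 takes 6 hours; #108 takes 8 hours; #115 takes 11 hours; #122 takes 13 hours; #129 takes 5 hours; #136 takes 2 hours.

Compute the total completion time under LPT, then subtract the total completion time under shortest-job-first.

75

LPT (decreasing processing time): #122 #115 #108 #101 #129 #136.
#122: 0→13
#115: 13→24
#108: 24→32
#101: 32→38
#129: 38→43
#136: 43→45
Sum = 13+24+32+38+43+45 = 195.
SPT (increasing processing time): #136 #129 #101 #108 #115 #122.
#136: 0→2
#129: 2→7
#101: 7→13
#108: 13→21
#115: 21→32
#122: 32→45
Sum = 2+7+13+21+32+45 = 120.
Difference = 195 − 120 = 75.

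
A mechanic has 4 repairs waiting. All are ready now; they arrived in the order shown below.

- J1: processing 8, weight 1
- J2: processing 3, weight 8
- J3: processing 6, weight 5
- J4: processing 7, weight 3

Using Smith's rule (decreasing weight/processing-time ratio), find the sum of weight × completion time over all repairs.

WSPT (decreasing weight/processing-time ratio): J2 J3 J4 J1.
J2: finishes 3, weight 8, w·C = 24
J3: finishes 9, weight 5, w·C = 45
J4: finishes 16, weight 3, w·C = 48
J1: finishes 24, weight 1, w·C = 24
Sum = 24+45+48+24 = 141.

141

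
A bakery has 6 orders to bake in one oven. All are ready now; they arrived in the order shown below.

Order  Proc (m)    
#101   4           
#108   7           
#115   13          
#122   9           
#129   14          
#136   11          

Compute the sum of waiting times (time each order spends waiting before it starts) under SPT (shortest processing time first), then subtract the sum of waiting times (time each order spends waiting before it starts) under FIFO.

SPT (increasing processing time): #101 #108 #122 #136 #115 #129.
#101: waits 0, runs 0→4
#108: waits 4, runs 4→11
#122: waits 11, runs 11→20
#136: waits 20, runs 20→31
#115: waits 31, runs 31→44
#129: waits 44, runs 44→58
Sum = 0+4+11+20+31+44 = 110.
FIFO (arrival order): #101 #108 #115 #122 #129 #136.
#101: waits 0, runs 0→4
#108: waits 4, runs 4→11
#115: waits 11, runs 11→24
#122: waits 24, runs 24→33
#129: waits 33, runs 33→47
#136: waits 47, runs 47→58
Sum = 0+4+11+24+33+47 = 119.
Difference = 110 − 119 = -9.

-9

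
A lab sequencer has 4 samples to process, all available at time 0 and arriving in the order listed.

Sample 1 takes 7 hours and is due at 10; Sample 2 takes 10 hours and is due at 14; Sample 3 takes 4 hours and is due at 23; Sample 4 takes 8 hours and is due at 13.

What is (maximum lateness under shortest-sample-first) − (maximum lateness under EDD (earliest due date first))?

4

SPT (increasing processing time): Sample 3 Sample 1 Sample 4 Sample 2.
Sample 3: 0→4, due 23, lateness -19
Sample 1: 4→11, due 10, lateness 1
Sample 4: 11→19, due 13, lateness 6
Sample 2: 19→29, due 14, lateness 15
Maximum = 15.
EDD (increasing due date): Sample 1 Sample 4 Sample 2 Sample 3.
Sample 1: 0→7, due 10, lateness -3
Sample 4: 7→15, due 13, lateness 2
Sample 2: 15→25, due 14, lateness 11
Sample 3: 25→29, due 23, lateness 6
Maximum = 11.
Difference = 15 − 11 = 4.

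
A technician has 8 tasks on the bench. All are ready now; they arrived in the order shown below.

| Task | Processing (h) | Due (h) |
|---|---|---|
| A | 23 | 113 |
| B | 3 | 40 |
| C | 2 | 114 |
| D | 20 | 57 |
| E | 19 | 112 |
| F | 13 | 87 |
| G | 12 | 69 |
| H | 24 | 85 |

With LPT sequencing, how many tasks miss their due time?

5

LPT (decreasing processing time): H A D E F G B C.
H: 0→24, due 85, tardiness 0
A: 24→47, due 113, tardiness 0
D: 47→67, due 57, tardiness 10
E: 67→86, due 112, tardiness 0
F: 86→99, due 87, tardiness 12
G: 99→111, due 69, tardiness 42
B: 111→114, due 40, tardiness 74
C: 114→116, due 114, tardiness 2
Late tasks: 5.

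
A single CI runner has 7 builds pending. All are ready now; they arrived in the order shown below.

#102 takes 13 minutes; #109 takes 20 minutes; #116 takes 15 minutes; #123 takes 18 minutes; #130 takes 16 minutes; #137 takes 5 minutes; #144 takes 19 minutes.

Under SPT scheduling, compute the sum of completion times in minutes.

SPT (increasing processing time): #137 #102 #116 #130 #123 #144 #109.
#137: 0→5
#102: 5→18
#116: 18→33
#130: 33→49
#123: 49→67
#144: 67→86
#109: 86→106
Sum = 5+18+33+49+67+86+106 = 364.

364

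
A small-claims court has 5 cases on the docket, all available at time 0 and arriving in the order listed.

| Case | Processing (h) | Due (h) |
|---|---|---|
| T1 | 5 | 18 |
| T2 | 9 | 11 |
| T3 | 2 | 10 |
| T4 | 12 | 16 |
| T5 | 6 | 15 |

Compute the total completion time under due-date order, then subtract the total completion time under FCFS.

-4

EDD (increasing due date): T3 T2 T5 T4 T1.
T3: 0→2
T2: 2→11
T5: 11→17
T4: 17→29
T1: 29→34
Sum = 2+11+17+29+34 = 93.
FIFO (arrival order): T1 T2 T3 T4 T5.
T1: 0→5
T2: 5→14
T3: 14→16
T4: 16→28
T5: 28→34
Sum = 5+14+16+28+34 = 97.
Difference = 93 − 97 = -4.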